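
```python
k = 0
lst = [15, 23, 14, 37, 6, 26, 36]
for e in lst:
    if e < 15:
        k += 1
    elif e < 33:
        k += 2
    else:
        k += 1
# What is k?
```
Trace:
  k=0
  k=2, e=15
  k=4, e=23
  k=5, e=14
  k=6, e=37
  k=7, e=6
  k=9, e=26
  k=10, e=36

Final answer: 10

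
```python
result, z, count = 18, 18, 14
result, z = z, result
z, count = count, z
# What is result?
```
Trace:
  result=18, z=18, count=14
  result=18, z=18, count=14
  result=18, z=14, count=18

Final answer: 18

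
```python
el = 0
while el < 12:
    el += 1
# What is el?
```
Trace:
  el=0
  el=1
  el=2
  el=3
  el=4
  el=5
  el=6
  el=7
  el=8
  el=9
  el=10
  el=11
  el=12

Final answer: 12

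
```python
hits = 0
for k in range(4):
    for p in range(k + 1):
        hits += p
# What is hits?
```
Trace:
  hits=0
  hits=0, k=0, p=0
  hits=0, k=1, p=0
  hits=1, k=1, p=1
  hits=1, k=2, p=0
  hits=2, k=2, p=1
  hits=4, k=2, p=2
  hits=4, k=3, p=0
  hits=5, k=3, p=1
  hits=7, k=3, p=2
  hits=10, k=3, p=3

Final answer: 10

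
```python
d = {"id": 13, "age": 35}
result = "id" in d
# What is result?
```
Trace:
  d={'id': 13, 'age': 35}
  d={'id': 13, 'age': 35}, result=True

Final answer: True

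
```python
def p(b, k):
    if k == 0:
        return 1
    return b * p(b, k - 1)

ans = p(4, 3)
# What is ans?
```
Call trace:
p(b=4, k=3)
  p(b=4, k=2)
    p(b=4, k=1)
      p(b=4, k=0)
      -> return 1
    -> return 4
  -> return 16
-> return 64

Final answer: 64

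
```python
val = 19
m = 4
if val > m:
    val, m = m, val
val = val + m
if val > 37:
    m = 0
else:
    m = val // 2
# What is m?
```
Trace:
  val=19
  val=19, m=4
  val=4, m=19
  val=23, m=19
  val=23, m=11

Final answer: 11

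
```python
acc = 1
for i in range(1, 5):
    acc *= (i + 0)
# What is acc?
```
Trace:
  acc=1
  acc=1, i=1
  acc=2, i=2
  acc=6, i=3
  acc=24, i=4

Final answer: 24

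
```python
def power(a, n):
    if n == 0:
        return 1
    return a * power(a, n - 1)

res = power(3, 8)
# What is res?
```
Call trace:
power(a=3, n=8)
  power(a=3, n=7)
    power(a=3, n=6)
      power(a=3, n=5)
        power(a=3, n=4)
          power(a=3, n=3)
            power(a=3, n=2)
              power(a=3, n=1)
                power(a=3, n=0)
                -> return 1
              -> return 3
            -> return 9
          -> return 27
        -> return 81
      -> return 243
    -> return 729
  -> return 2187
-> return 6561

Final answer: 6561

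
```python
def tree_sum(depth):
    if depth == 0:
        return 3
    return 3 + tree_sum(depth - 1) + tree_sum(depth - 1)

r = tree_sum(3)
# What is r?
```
Call trace (a repeated sub-call is expanded the first time; later identical calls just restate its return value):
tree_sum(depth=3)
  tree_sum(depth=2)
    tree_sum(depth=1)
      tree_sum(depth=0)
      -> return 3
      tree_sum(depth=0)
      -> return 3
    -> return 9
    tree_sum(depth=1) -> return 9  (same call as traced above)
  -> return 21
  tree_sum(depth=2) -> return 21  (same call as traced above)
-> return 45

Final answer: 45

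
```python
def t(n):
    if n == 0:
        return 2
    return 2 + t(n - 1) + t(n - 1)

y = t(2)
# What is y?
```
Call trace (a repeated sub-call is expanded the first time; later identical calls just restate its return value):
t(n=2)
  t(n=1)
    t(n=0)
    -> return 2
    t(n=0)
    -> return 2
  -> return 6
  t(n=1) -> return 6  (same call as traced above)
-> return 14

Final answer: 14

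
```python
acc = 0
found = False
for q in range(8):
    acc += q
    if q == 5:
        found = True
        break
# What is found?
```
Trace:
  acc=0
  acc=0, found=False
  acc=0, found=False, q=0
  acc=1, found=False, q=1
  acc=3, found=False, q=2
  acc=6, found=False, q=3
  acc=10, found=False, q=4
  acc=15, found=True, q=5

Final answer: True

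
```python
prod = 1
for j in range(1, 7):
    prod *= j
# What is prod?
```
Trace:
  prod=1
  prod=1, j=1
  prod=2, j=2
  prod=6, j=3
  prod=24, j=4
  prod=120, j=5
  prod=720, j=6

Final answer: 720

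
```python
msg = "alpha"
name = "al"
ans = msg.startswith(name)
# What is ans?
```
Trace:
  msg='alpha'
  msg='alpha', name='al'
  msg='alpha', name='al', ans=True

Final answer: True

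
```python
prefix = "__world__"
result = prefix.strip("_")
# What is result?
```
Trace:
  prefix='__world__'
  prefix='__world__', result='world'

Final answer: 'world'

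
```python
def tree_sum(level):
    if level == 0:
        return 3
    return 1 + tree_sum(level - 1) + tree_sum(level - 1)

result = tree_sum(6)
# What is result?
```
Call trace (a repeated sub-call is expanded the first time; later identical calls just restate its return value):
tree_sum(level=6)
  tree_sum(level=5)
    tree_sum(level=4)
      tree_sum(level=3)
        tree_sum(level=2)
          tree_sum(level=1)
            tree_sum(level=0)
            -> return 3
            tree_sum(level=0)
            -> return 3
          -> return 7
          tree_sum(level=1) -> return 7  (same call as traced above)
        -> return 15
        tree_sum(level=2) -> return 15  (same call as traced above)
      -> return 31
      tree_sum(level=3) -> return 31  (same call as traced above)
    -> return 63
    tree_sum(level=4) -> return 63  (same call as traced above)
  -> return 127
  tree_sum(level=5) -> return 127  (same call as traced above)
-> return 255

Final answer: 255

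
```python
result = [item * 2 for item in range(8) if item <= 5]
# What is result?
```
Trace:
  item=0
  item=1
  item=2
  item=3
  item=4
  item=5
  item=6
  item=7
  result=[0, 2, 4, 6, 8, 10]

Final answer: [0, 2, 4, 6, 8, 10]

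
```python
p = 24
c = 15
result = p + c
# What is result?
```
Trace:
  p=24
  p=24, c=15
  p=24, c=15, result=39

Final answer: 39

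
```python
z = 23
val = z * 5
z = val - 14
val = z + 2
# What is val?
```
Trace:
  z=23
  z=23, val=115
  z=101, val=115
  z=101, val=103

Final answer: 103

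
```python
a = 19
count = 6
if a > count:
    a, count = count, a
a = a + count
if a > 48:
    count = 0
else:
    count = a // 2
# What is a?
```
Trace:
  a=19
  a=19, count=6
  a=6, count=19
  a=25, count=19
  a=25, count=12

Final answer: 25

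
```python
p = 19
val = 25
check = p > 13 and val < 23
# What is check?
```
Trace:
  p=19
  p=19, val=25
  p=19, val=25, check=False

Final answer: False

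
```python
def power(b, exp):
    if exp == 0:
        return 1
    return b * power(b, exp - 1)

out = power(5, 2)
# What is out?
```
Call trace:
power(b=5, exp=2)
  power(b=5, exp=1)
    power(b=5, exp=0)
    -> return 1
  -> return 5
-> return 25

Final answer: 25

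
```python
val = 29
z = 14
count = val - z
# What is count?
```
Trace:
  val=29
  val=29, z=14
  val=29, z=14, count=15

Final answer: 15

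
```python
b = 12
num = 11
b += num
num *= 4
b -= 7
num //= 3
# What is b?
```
Trace:
  b=12
  b=12, num=11
  b=23, num=11
  b=23, num=44
  b=16, num=44
  b=16, num=14

Final answer: 16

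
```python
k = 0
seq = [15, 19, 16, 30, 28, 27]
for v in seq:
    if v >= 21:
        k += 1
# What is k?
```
Trace:
  k=0
  k=0, v=15
  k=0, v=19
  k=0, v=16
  k=1, v=30
  k=2, v=28
  k=3, v=27

Final answer: 3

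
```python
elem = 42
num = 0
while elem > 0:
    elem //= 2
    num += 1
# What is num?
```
Trace:
  elem=42
  elem=42, num=0
  elem=21, num=1
  elem=10, num=2
  elem=5, num=3
  elem=2, num=4
  elem=1, num=5
  elem=0, num=6

Final answer: 6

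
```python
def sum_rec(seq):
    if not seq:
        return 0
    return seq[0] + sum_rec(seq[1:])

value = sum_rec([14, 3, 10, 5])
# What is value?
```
Call trace:
sum_rec(seq=[14, 3, 10, 5])
  sum_rec(seq=[3, 10, 5])
    sum_rec(seq=[10, 5])
      sum_rec(seq=[5])
        sum_rec(seq=[])
        -> return 0
      -> return 5
    -> return 15
  -> return 18
-> return 32

Final answer: 32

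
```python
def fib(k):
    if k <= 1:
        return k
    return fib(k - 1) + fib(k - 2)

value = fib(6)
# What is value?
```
Call trace (a repeated sub-call is expanded the first time; later identical calls just restate its return value):
fib(k=6)
  fib(k=5)
    fib(k=4)
      fib(k=3)
        fib(k=2)
          fib(k=1)
          -> return 1
          fib(k=0)
          -> return 0
        -> return 1
        fib(k=1)
        -> return 1
      -> return 2
      fib(k=2) -> return 1  (same call as traced above)
    -> return 3
    fib(k=3) -> return 2  (same call as traced above)
  -> return 5
  fib(k=4) -> return 3  (same call as traced above)
-> return 8

Final answer: 8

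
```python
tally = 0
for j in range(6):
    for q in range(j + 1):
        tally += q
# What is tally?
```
Trace:
  tally=0
  tally=0, j=0, q=0
  tally=0, j=1, q=0
  tally=1, j=1, q=1
  tally=1, j=2, q=0
  tally=2, j=2, q=1
  tally=4, j=2, q=2
  tally=4, j=3, q=0
  tally=5, j=3, q=1
  tally=7, j=3, q=2
  tally=10, j=3, q=3
  tally=10, j=4, q=0
  tally=11, j=4, q=1
  tally=13, j=4, q=2
  tally=16, j=4, q=3
  tally=20, j=4, q=4
  tally=20, j=5, q=0
  tally=21, j=5, q=1
  tally=23, j=5, q=2
  tally=26, j=5, q=3
  tally=30, j=5, q=4
  tally=35, j=5, q=5

Final answer: 35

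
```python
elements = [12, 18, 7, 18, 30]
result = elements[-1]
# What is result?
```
Trace:
  elements=[12, 18, 7, 18, 30]
  elements=[12, 18, 7, 18, 30], result=30

Final answer: 30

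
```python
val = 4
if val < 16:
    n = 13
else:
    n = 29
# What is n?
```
Trace:
  val=4
  val=4, n=13

Final answer: 13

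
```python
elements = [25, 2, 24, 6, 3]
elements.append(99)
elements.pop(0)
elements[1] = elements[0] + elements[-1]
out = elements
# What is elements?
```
Trace:
  elements=[25, 2, 24, 6, 3]
  elements=[25, 2, 24, 6, 3, 99]
  elements=[2, 24, 6, 3, 99]
  elements=[2, 101, 6, 3, 99]
  elements=[2, 101, 6, 3, 99], out=[2, 101, 6, 3, 99]

Final answer: [2, 101, 6, 3, 99]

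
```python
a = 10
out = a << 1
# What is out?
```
Trace:
  a=10
  a=10, out=20

Final answer: 20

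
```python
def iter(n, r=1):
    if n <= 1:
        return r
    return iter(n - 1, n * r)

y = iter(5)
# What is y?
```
Call trace:
iter(n=5, r=1)
  iter(n=4, r=5)
    iter(n=3, r=20)
      iter(n=2, r=60)
        iter(n=1, r=120)
        -> return 120
      -> return 120
    -> return 120
  -> return 120
-> return 120

Final answer: 120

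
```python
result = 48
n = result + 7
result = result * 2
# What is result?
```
Trace:
  result=48
  result=48, n=55
  result=96, n=55

Final answer: 96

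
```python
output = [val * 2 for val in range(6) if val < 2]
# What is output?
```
Trace:
  val=0
  val=1
  val=2
  val=3
  val=4
  val=5
  output=[0, 2]

Final answer: [0, 2]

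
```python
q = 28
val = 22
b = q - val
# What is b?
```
Trace:
  q=28
  q=28, val=22
  q=28, val=22, b=6

Final answer: 6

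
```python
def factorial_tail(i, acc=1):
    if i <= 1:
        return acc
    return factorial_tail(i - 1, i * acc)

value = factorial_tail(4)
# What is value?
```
Call trace:
factorial_tail(i=4, acc=1)
  factorial_tail(i=3, acc=4)
    factorial_tail(i=2, acc=12)
      factorial_tail(i=1, acc=24)
      -> return 24
    -> return 24
  -> return 24
-> return 24

Final answer: 24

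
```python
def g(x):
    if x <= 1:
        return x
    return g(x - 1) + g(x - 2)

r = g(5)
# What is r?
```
Call trace (a repeated sub-call is expanded the first time; later identical calls just restate its return value):
g(x=5)
  g(x=4)
    g(x=3)
      g(x=2)
        g(x=1)
        -> return 1
        g(x=0)
        -> return 0
      -> return 1
      g(x=1)
      -> return 1
    -> return 2
    g(x=2) -> return 1  (same call as traced above)
  -> return 3
  g(x=3) -> return 2  (same call as traced above)
-> return 5

Final answer: 5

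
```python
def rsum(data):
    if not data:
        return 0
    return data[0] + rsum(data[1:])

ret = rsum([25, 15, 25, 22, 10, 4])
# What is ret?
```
Call trace:
rsum(data=[25, 15, 25, 22, 10, 4])
  rsum(data=[15, 25, 22, 10, 4])
    rsum(data=[25, 22, 10, 4])
      rsum(data=[22, 10, 4])
        rsum(data=[10, 4])
          rsum(data=[4])
            rsum(data=[])
            -> return 0
          -> return 4
        -> return 14
      -> return 36
    -> return 61
  -> return 76
-> return 101

Final answer: 101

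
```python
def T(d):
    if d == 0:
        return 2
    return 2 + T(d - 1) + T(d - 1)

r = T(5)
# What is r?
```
Call trace (a repeated sub-call is expanded the first time; later identical calls just restate its return value):
T(d=5)
  T(d=4)
    T(d=3)
      T(d=2)
        T(d=1)
          T(d=0)
          -> return 2
          T(d=0)
          -> return 2
        -> return 6
        T(d=1) -> return 6  (same call as traced above)
      -> return 14
      T(d=2) -> return 14  (same call as traced above)
    -> return 30
    T(d=3) -> return 30  (same call as traced above)
  -> return 62
  T(d=4) -> return 62  (same call as traced above)
-> return 126

Final answer: 126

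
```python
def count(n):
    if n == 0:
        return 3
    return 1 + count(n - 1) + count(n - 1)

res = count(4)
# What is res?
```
Call trace (a repeated sub-call is expanded the first time; later identical calls just restate its return value):
count(n=4)
  count(n=3)
    count(n=2)
      count(n=1)
        count(n=0)
        -> return 3
        count(n=0)
        -> return 3
      -> return 7
      count(n=1) -> return 7  (same call as traced above)
    -> return 15
    count(n=2) -> return 15  (same call as traced above)
  -> return 31
  count(n=3) -> return 31  (same call as traced above)
-> return 63

Final answer: 63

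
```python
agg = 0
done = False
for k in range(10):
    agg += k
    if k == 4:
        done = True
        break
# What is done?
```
Trace:
  agg=0
  agg=0, done=False
  agg=0, done=False, k=0
  agg=1, done=False, k=1
  agg=3, done=False, k=2
  agg=6, done=False, k=3
  agg=10, done=True, k=4

Final answer: True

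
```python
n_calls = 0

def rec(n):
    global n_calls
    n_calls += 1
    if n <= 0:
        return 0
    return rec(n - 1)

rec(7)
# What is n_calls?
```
Call trace:
rec(n=7)
  rec(n=6)
    rec(n=5)
      rec(n=4)
        rec(n=3)
          rec(n=2)
            rec(n=1)
              rec(n=0)
              -> return 0
            -> return 0
          -> return 0
        -> return 0
      -> return 0
    -> return 0
  -> return 0
-> return 0

n_calls is incremented once per call. rec is entered once for each n = 7, 6, 5, 4, 3, 2, 1, 0 (the n <= 0 call returns without recursing), i.e. 7 + 1 calls.
n_calls = 8

Final answer: 8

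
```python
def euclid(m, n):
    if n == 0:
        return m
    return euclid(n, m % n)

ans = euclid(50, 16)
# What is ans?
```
Call trace:
euclid(m=50, n=16)
  euclid(m=16, n=2)
    euclid(m=2, n=0)
    -> return 2
  -> return 2
-> return 2

Final answer: 2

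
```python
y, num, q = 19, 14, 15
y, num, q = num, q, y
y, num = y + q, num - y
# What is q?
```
Trace:
  y=19, num=14, q=15
  y=14, num=15, q=19
  y=33, num=1, q=19

Final answer: 19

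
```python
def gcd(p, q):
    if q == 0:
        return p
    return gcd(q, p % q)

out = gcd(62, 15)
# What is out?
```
Call trace:
gcd(p=62, q=15)
  gcd(p=15, q=2)
    gcd(p=2, q=1)
      gcd(p=1, q=0)
      -> return 1
    -> return 1
  -> return 1
-> return 1

Final answer: 1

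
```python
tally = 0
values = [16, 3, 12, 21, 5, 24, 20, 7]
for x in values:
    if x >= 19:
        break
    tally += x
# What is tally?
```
Trace:
  tally=0
  tally=16, x=16
  tally=19, x=3
  tally=31, x=12
  tally=31, x=21

Final answer: 31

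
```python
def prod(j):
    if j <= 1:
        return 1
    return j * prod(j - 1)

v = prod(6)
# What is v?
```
Call trace:
prod(j=6)
  prod(j=5)
    prod(j=4)
      prod(j=3)
        prod(j=2)
          prod(j=1)
          -> return 1
        -> return 2
      -> return 6
    -> return 24
  -> return 120
-> return 720

Final answer: 720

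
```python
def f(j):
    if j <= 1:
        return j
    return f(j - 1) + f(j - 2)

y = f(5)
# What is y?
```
Call trace (a repeated sub-call is expanded the first time; later identical calls just restate its return value):
f(j=5)
  f(j=4)
    f(j=3)
      f(j=2)
        f(j=1)
        -> return 1
        f(j=0)
        -> return 0
      -> return 1
      f(j=1)
      -> return 1
    -> return 2
    f(j=2) -> return 1  (same call as traced above)
  -> return 3
  f(j=3) -> return 2  (same call as traced above)
-> return 5

Final answer: 5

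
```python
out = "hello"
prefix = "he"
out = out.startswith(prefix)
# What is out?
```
Trace:
  out='hello'
  out='hello', prefix='he'
  out=True, prefix='he'

Final answer: True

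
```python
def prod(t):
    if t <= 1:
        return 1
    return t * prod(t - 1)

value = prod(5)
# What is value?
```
Call trace:
prod(t=5)
  prod(t=4)
    prod(t=3)
      prod(t=2)
        prod(t=1)
        -> return 1
      -> return 2
    -> return 6
  -> return 24
-> return 120

Final answer: 120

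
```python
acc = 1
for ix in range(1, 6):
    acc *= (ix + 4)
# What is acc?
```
Trace:
  acc=1
  acc=5, ix=1
  acc=30, ix=2
  acc=210, ix=3
  acc=1680, ix=4
  acc=15120, ix=5

Final answer: 15120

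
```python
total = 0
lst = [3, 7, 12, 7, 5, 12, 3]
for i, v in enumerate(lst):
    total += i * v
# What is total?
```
Trace:
  total=0
  total=0, i=0, v=3
  total=7, i=1, v=7
  total=31, i=2, v=12
  total=52, i=3, v=7
  total=72, i=4, v=5
  total=132, i=5, v=12
  total=150, i=6, v=3

Final answer: 150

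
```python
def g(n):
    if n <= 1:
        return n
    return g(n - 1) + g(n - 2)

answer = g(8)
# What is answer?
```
Call trace (a repeated sub-call is expanded the first time; later identical calls just restate its return value):
g(n=8)
  g(n=7)
    g(n=6)
      g(n=5)
        g(n=4)
          g(n=3)
            g(n=2)
              g(n=1)
              -> return 1
              g(n=0)
              -> return 0
            -> return 1
            g(n=1)
            -> return 1
          -> return 2
          g(n=2) -> return 1  (same call as traced above)
        -> return 3
        g(n=3) -> return 2  (same call as traced above)
      -> return 5
      g(n=4) -> return 3  (same call as traced above)
    -> return 8
    g(n=5) -> return 5  (same call as traced above)
  -> return 13
  g(n=6) -> return 8  (same call as traced above)
-> return 21

Final answer: 21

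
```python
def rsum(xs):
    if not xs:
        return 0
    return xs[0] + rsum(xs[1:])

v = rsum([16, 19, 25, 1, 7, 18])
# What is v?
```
Call trace:
rsum(xs=[16, 19, 25, 1, 7, 18])
  rsum(xs=[19, 25, 1, 7, 18])
    rsum(xs=[25, 1, 7, 18])
      rsum(xs=[1, 7, 18])
        rsum(xs=[7, 18])
          rsum(xs=[18])
            rsum(xs=[])
            -> return 0
          -> return 18
        -> return 25
      -> return 26
    -> return 51
  -> return 70
-> return 86

Final answer: 86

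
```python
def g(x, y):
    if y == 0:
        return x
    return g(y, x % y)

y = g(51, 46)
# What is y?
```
Call trace:
g(x=51, y=46)
  g(x=46, y=5)
    g(x=5, y=1)
      g(x=1, y=0)
      -> return 1
    -> return 1
  -> return 1
-> return 1

Final answer: 1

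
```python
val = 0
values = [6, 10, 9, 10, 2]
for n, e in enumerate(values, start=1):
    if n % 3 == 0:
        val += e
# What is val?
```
Trace:
  val=0
  val=0, n=1, e=6
  val=0, n=2, e=10
  val=9, n=3, e=9
  val=9, n=4, e=10
  val=9, n=5, e=2

Final answer: 9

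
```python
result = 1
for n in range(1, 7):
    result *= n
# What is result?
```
Trace:
  result=1
  result=1, n=1
  result=2, n=2
  result=6, n=3
  result=24, n=4
  result=120, n=5
  result=720, n=6

Final answer: 720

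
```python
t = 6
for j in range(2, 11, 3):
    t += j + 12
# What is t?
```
Trace:
  t=6
  t=20, j=2
  t=37, j=5
  t=57, j=8

Final answer: 57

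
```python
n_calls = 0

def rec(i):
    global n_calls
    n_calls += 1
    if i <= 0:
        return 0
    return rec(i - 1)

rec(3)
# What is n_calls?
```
Call trace:
rec(i=3)
  rec(i=2)
    rec(i=1)
      rec(i=0)
      -> return 0
    -> return 0
  -> return 0
-> return 0

n_calls is incremented once per call. rec is entered once for each i = 3, 2, 1, 0 (the i <= 0 call returns without recursing), i.e. 3 + 1 calls.
n_calls = 4

Final answer: 4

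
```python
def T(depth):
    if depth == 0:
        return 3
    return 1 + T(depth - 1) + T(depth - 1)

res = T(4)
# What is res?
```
Call trace (a repeated sub-call is expanded the first time; later identical calls just restate its return value):
T(depth=4)
  T(depth=3)
    T(depth=2)
      T(depth=1)
        T(depth=0)
        -> return 3
        T(depth=0)
        -> return 3
      -> return 7
      T(depth=1) -> return 7  (same call as traced above)
    -> return 15
    T(depth=2) -> return 15  (same call as traced above)
  -> return 31
  T(depth=3) -> return 31  (same call as traced above)
-> return 63

Final answer: 63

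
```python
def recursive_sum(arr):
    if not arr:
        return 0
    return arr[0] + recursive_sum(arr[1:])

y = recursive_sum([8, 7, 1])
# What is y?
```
Call trace:
recursive_sum(arr=[8, 7, 1])
  recursive_sum(arr=[7, 1])
    recursive_sum(arr=[1])
      recursive_sum(arr=[])
      -> return 0
    -> return 1
  -> return 8
-> return 16

Final answer: 16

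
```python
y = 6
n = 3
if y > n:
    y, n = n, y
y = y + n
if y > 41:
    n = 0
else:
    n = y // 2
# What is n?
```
Trace:
  y=6
  y=6, n=3
  y=3, n=6
  y=9, n=6
  y=9, n=4

Final answer: 4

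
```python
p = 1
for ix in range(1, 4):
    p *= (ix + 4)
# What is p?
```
Trace:
  p=1
  p=5, ix=1
  p=30, ix=2
  p=210, ix=3

Final answer: 210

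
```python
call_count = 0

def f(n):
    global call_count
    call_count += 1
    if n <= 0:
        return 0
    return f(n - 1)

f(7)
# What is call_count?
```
Call trace:
f(n=7)
  f(n=6)
    f(n=5)
      f(n=4)
        f(n=3)
          f(n=2)
            f(n=1)
              f(n=0)
              -> return 0
            -> return 0
          -> return 0
        -> return 0
      -> return 0
    -> return 0
  -> return 0
-> return 0

call_count is incremented once per call. f is entered once for each n = 7, 6, 5, 4, 3, 2, 1, 0 (the n <= 0 call returns without recursing), i.e. 7 + 1 calls.
call_count = 8

Final answer: 8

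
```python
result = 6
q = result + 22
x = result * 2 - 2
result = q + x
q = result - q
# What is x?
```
Trace:
  result=6
  result=6, q=28
  result=6, q=28, x=10
  result=38, q=28, x=10
  result=38, q=10, x=10

Final answer: 10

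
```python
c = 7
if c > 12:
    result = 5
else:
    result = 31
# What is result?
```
Trace:
  c=7
  c=7, result=31

Final answer: 31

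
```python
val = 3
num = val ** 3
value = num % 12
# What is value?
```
Trace:
  val=3
  val=3, num=27
  val=3, num=27, value=3

Final answer: 3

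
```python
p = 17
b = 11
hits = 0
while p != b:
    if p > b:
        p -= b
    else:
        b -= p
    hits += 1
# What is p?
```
Trace:
  p=17
  p=17, b=11
  p=17, b=11, hits=0
  p=6, b=11, hits=1
  p=6, b=5, hits=2
  p=1, b=5, hits=3
  p=1, b=4, hits=4
  p=1, b=3, hits=5
  p=1, b=2, hits=6
  p=1, b=1, hits=7

Final answer: 1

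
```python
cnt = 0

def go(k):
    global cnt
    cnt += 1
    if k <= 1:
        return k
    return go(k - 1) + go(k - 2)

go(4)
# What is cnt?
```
Call trace (a repeated sub-call is expanded the first time; later identical calls just restate its return value):
go(k=4)
  go(k=3)
    go(k=2)
      go(k=1)
      -> return 1
      go(k=0)
      -> return 0
    -> return 1
    go(k=1)
    -> return 1
  -> return 2
  go(k=2) -> return 1  (same call as traced above)
-> return 3

cnt is incremented once per call, so count the calls in each subtree. Let C(k) = number of calls made by go(k).
C(0) = C(1) = 1 (base case, no recursion); C(k) = 1 + C(k - 1) + C(k - 2) otherwise.
C(2) = 1 + C(1) + C(0) = 1 + 1 + 1 = 3
C(3) = 1 + C(2) + C(1) = 1 + 3 + 1 = 5
C(4) = 1 + C(3) + C(2) = 1 + 5 + 3 = 9
cnt = C(4) = 9

Final answer: 9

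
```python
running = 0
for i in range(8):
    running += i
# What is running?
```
Trace:
  running=0
  running=0, i=0
  running=1, i=1
  running=3, i=2
  running=6, i=3
  running=10, i=4
  running=15, i=5
  running=21, i=6
  running=28, i=7

Final answer: 28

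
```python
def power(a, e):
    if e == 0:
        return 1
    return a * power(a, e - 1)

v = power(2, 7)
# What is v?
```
Call trace:
power(a=2, e=7)
  power(a=2, e=6)
    power(a=2, e=5)
      power(a=2, e=4)
        power(a=2, e=3)
          power(a=2, e=2)
            power(a=2, e=1)
              power(a=2, e=0)
              -> return 1
            -> return 2
          -> return 4
        -> return 8
      -> return 16
    -> return 32
  -> return 64
-> return 128

Final answer: 128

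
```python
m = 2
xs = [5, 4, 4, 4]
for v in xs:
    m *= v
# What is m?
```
Trace:
  m=2
  m=10, v=5
  m=40, v=4
  m=160, v=4
  m=640, v=4

Final answer: 640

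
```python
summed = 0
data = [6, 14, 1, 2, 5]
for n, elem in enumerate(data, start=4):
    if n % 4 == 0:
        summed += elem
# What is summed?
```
Trace:
  summed=0
  summed=6, n=4, elem=6
  summed=6, n=5, elem=14
  summed=6, n=6, elem=1
  summed=6, n=7, elem=2
  summed=11, n=8, elem=5

Final answer: 11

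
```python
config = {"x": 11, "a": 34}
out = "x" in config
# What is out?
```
Trace:
  config={'x': 11, 'a': 34}
  config={'x': 11, 'a': 34}, out=True

Final answer: True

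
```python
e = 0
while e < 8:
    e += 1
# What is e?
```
Trace:
  e=0
  e=1
  e=2
  e=3
  e=4
  e=5
  e=6
  e=7
  e=8

Final answer: 8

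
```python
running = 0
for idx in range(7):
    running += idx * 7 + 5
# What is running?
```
Trace:
  running=0
  running=5, idx=0
  running=17, idx=1
  running=36, idx=2
  running=62, idx=3
  running=95, idx=4
  running=135, idx=5
  running=182, idx=6

Final answer: 182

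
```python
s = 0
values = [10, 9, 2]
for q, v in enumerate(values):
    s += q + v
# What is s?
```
Trace:
  s=0
  s=10, q=0, v=10
  s=20, q=1, v=9
  s=24, q=2, v=2

Final answer: 24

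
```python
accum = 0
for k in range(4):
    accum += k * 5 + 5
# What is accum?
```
Trace:
  accum=0
  accum=5, k=0
  accum=15, k=1
  accum=30, k=2
  accum=50, k=3

Final answer: 50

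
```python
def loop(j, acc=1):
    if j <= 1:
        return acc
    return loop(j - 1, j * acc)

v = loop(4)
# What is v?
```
Call trace:
loop(j=4, acc=1)
  loop(j=3, acc=4)
    loop(j=2, acc=12)
      loop(j=1, acc=24)
      -> return 24
    -> return 24
  -> return 24
-> return 24

Final answer: 24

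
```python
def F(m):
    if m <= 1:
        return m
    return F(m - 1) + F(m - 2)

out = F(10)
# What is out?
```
Call trace (a repeated sub-call is expanded the first time; later identical calls just restate its return value):
F(m=10)
  F(m=9)
    F(m=8)
      F(m=7)
        F(m=6)
          F(m=5)
            F(m=4)
              F(m=3)
                F(m=2)
                  F(m=1)
                  -> return 1
                  F(m=0)
                  -> return 0
                -> return 1
                F(m=1)
                -> return 1
              -> return 2
              F(m=2) -> return 1  (same call as traced above)
            -> return 3
            F(m=3) -> return 2  (same call as traced above)
          -> return 5
          F(m=4) -> return 3  (same call as traced above)
        -> return 8
        F(m=5) -> return 5  (same call as traced above)
      -> return 13
      F(m=6) -> return 8  (same call as traced above)
    -> return 21
    F(m=7) -> return 13  (same call as traced above)
  -> return 34
  F(m=8) -> return 21  (same call as traced above)
-> return 55

Final answer: 55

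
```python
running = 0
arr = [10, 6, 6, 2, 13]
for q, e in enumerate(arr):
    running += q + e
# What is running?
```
Trace:
  running=0
  running=10, q=0, e=10
  running=17, q=1, e=6
  running=25, q=2, e=6
  running=30, q=3, e=2
  running=47, q=4, e=13

Final answer: 47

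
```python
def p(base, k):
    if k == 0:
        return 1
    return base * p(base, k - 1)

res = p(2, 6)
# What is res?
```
Call trace:
p(base=2, k=6)
  p(base=2, k=5)
    p(base=2, k=4)
      p(base=2, k=3)
        p(base=2, k=2)
          p(base=2, k=1)
            p(base=2, k=0)
            -> return 1
          -> return 2
        -> return 4
      -> return 8
    -> return 16
  -> return 32
-> return 64

Final answer: 64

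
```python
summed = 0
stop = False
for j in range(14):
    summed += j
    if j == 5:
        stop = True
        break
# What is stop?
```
Trace:
  summed=0
  summed=0, stop=False
  summed=0, stop=False, j=0
  summed=1, stop=False, j=1
  summed=3, stop=False, j=2
  summed=6, stop=False, j=3
  summed=10, stop=False, j=4
  summed=15, stop=True, j=5

Final answer: True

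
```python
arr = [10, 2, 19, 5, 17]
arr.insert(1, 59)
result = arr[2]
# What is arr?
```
Trace:
  arr=[10, 2, 19, 5, 17]
  arr=[10, 59, 2, 19, 5, 17]
  arr=[10, 59, 2, 19, 5, 17], result=2

Final answer: [10, 59, 2, 19, 5, 17]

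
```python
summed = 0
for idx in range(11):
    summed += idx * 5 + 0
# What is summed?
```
Trace:
  summed=0
  summed=0, idx=0
  summed=5, idx=1
  summed=15, idx=2
  summed=30, idx=3
  summed=50, idx=4
  summed=75, idx=5
  summed=105, idx=6
  summed=140, idx=7
  summed=180, idx=8
  summed=225, idx=9
  summed=275, idx=10

Final answer: 275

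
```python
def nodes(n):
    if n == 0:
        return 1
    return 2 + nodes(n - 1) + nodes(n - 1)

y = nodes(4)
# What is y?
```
Call trace (a repeated sub-call is expanded the first time; later identical calls just restate its return value):
nodes(n=4)
  nodes(n=3)
    nodes(n=2)
      nodes(n=1)
        nodes(n=0)
        -> return 1
        nodes(n=0)
        -> return 1
      -> return 4
      nodes(n=1) -> return 4  (same call as traced above)
    -> return 10
    nodes(n=2) -> return 10  (same call as traced above)
  -> return 22
  nodes(n=3) -> return 22  (same call as traced above)
-> return 46

Final answer: 46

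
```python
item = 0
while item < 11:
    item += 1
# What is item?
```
Trace:
  item=0
  item=1
  item=2
  item=3
  item=4
  item=5
  item=6
  item=7
  item=8
  item=9
  item=10
  item=11

Final answer: 11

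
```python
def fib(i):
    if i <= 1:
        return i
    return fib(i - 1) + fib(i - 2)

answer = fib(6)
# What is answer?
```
Call trace (a repeated sub-call is expanded the first time; later identical calls just restate its return value):
fib(i=6)
  fib(i=5)
    fib(i=4)
      fib(i=3)
        fib(i=2)
          fib(i=1)
          -> return 1
          fib(i=0)
          -> return 0
        -> return 1
        fib(i=1)
        -> return 1
      -> return 2
      fib(i=2) -> return 1  (same call as traced above)
    -> return 3
    fib(i=3) -> return 2  (same call as traced above)
  -> return 5
  fib(i=4) -> return 3  (same call as traced above)
-> return 8

Final answer: 8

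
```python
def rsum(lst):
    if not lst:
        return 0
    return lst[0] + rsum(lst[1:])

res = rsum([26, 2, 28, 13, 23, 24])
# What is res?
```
Call trace:
rsum(lst=[26, 2, 28, 13, 23, 24])
  rsum(lst=[2, 28, 13, 23, 24])
    rsum(lst=[28, 13, 23, 24])
      rsum(lst=[13, 23, 24])
        rsum(lst=[23, 24])
          rsum(lst=[24])
            rsum(lst=[])
            -> return 0
          -> return 24
        -> return 47
      -> return 60
    -> return 88
  -> return 90
-> return 116

Final answer: 116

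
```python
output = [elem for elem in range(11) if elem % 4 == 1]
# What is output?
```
Trace:
  elem=0
  elem=1
  elem=2
  elem=3
  elem=4
  elem=5
  elem=6
  elem=7
  elem=8
  elem=9
  elem=10
  output=[1, 5, 9]

Final answer: [1, 5, 9]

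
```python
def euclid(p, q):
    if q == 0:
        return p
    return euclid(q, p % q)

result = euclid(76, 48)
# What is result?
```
Call trace:
euclid(p=76, q=48)
  euclid(p=48, q=28)
    euclid(p=28, q=20)
      euclid(p=20, q=8)
        euclid(p=8, q=4)
          euclid(p=4, q=0)
          -> return 4
        -> return 4
      -> return 4
    -> return 4
  -> return 4
-> return 4

Final answer: 4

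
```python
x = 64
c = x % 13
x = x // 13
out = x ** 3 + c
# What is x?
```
Trace:
  x=64
  x=64, c=12
  x=4, c=12
  x=4, c=12, out=76

Final answer: 4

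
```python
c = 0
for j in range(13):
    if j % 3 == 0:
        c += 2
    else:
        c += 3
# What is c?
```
Trace:
  c=0
  c=2, j=0
  c=5, j=1
  c=8, j=2
  c=10, j=3
  c=13, j=4
  c=16, j=5
  c=18, j=6
  c=21, j=7
  c=24, j=8
  c=26, j=9
  c=29, j=10
  c=32, j=11
  c=34, j=12

Final answer: 34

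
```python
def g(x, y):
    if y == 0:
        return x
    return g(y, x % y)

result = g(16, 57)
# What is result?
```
Call trace:
g(x=16, y=57)
  g(x=57, y=16)
    g(x=16, y=9)
      g(x=9, y=7)
        g(x=7, y=2)
          g(x=2, y=1)
            g(x=1, y=0)
            -> return 1
          -> return 1
        -> return 1
      -> return 1
    -> return 1
  -> return 1
-> return 1

Final answer: 1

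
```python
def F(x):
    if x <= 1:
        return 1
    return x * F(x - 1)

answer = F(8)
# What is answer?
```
Call trace:
F(x=8)
  F(x=7)
    F(x=6)
      F(x=5)
        F(x=4)
          F(x=3)
            F(x=2)
              F(x=1)
              -> return 1
            -> return 2
          -> return 6
        -> return 24
      -> return 120
    -> return 720
  -> return 5040
-> return 40320

Final answer: 40320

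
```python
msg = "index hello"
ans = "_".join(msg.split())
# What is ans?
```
Trace:
  msg='index hello'
  msg='index hello', ans='index_hello'

Final answer: 'index_hello'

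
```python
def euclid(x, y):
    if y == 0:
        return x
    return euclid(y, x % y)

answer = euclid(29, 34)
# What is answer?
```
Call trace:
euclid(x=29, y=34)
  euclid(x=34, y=29)
    euclid(x=29, y=5)
      euclid(x=5, y=4)
        euclid(x=4, y=1)
          euclid(x=1, y=0)
          -> return 1
        -> return 1
      -> return 1
    -> return 1
  -> return 1
-> return 1

Final answer: 1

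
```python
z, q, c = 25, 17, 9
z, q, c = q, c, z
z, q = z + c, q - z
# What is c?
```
Trace:
  z=25, q=17, c=9
  z=17, q=9, c=25
  z=42, q=-8, c=25

Final answer: 25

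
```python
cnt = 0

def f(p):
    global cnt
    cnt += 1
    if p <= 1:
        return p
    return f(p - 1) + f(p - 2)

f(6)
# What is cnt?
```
Call trace (a repeated sub-call is expanded the first time; later identical calls just restate its return value):
f(p=6)
  f(p=5)
    f(p=4)
      f(p=3)
        f(p=2)
          f(p=1)
          -> return 1
          f(p=0)
          -> return 0
        -> return 1
        f(p=1)
        -> return 1
      -> return 2
      f(p=2) -> return 1  (same call as traced above)
    -> return 3
    f(p=3) -> return 2  (same call as traced above)
  -> return 5
  f(p=4) -> return 3  (same call as traced above)
-> return 8

cnt is incremented once per call, so count the calls in each subtree. Let C(p) = number of calls made by f(p).
C(0) = C(1) = 1 (base case, no recursion); C(p) = 1 + C(p - 1) + C(p - 2) otherwise.
C(2) = 1 + C(1) + C(0) = 1 + 1 + 1 = 3
C(3) = 1 + C(2) + C(1) = 1 + 3 + 1 = 5
C(4) = 1 + C(3) + C(2) = 1 + 5 + 3 = 9
C(5) = 1 + C(4) + C(3) = 1 + 9 + 5 = 15
C(6) = 1 + C(5) + C(4) = 1 + 15 + 9 = 25
cnt = C(6) = 25

Final answer: 25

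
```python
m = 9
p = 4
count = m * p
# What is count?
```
Trace:
  m=9
  m=9, p=4
  m=9, p=4, count=36

Final answer: 36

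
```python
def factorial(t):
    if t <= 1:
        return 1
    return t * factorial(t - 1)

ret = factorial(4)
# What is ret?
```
Call trace:
factorial(t=4)
  factorial(t=3)
    factorial(t=2)
      factorial(t=1)
      -> return 1
    -> return 2
  -> return 6
-> return 24

Final answer: 24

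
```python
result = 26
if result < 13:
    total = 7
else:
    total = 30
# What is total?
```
Trace:
  result=26
  result=26, total=30

Final answer: 30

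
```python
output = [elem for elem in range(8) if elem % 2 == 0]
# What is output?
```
Trace:
  elem=0
  elem=1
  elem=2
  elem=3
  elem=4
  elem=5
  elem=6
  elem=7
  output=[0, 2, 4, 6]

Final answer: [0, 2, 4, 6]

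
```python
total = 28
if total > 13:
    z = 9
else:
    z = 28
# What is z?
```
Trace:
  total=28
  total=28, z=9

Final answer: 9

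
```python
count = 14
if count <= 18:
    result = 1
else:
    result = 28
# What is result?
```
Trace:
  count=14
  count=14, result=1

Final answer: 1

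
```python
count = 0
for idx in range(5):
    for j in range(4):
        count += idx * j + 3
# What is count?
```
Trace:
  count=0
  count=3, idx=0, j=0
  count=6, idx=0, j=1
  count=9, idx=0, j=2
  count=12, idx=0, j=3
  count=15, idx=1, j=0
  count=19, idx=1, j=1
  count=24, idx=1, j=2
  count=30, idx=1, j=3
  count=33, idx=2, j=0
  count=38, idx=2, j=1
  count=45, idx=2, j=2
  count=54, idx=2, j=3
  count=57, idx=3, j=0
  count=63, idx=3, j=1
  count=72, idx=3, j=2
  count=84, idx=3, j=3
  count=87, idx=4, j=0
  count=94, idx=4, j=1
  count=105, idx=4, j=2
  count=120, idx=4, j=3

Final answer: 120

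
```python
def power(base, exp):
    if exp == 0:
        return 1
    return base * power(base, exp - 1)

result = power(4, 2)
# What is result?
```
Call trace:
power(base=4, exp=2)
  power(base=4, exp=1)
    power(base=4, exp=0)
    -> return 1
  -> return 4
-> return 16

Final answer: 16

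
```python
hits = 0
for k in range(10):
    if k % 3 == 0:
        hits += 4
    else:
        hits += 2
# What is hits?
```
Trace:
  hits=0
  hits=4, k=0
  hits=6, k=1
  hits=8, k=2
  hits=12, k=3
  hits=14, k=4
  hits=16, k=5
  hits=20, k=6
  hits=22, k=7
  hits=24, k=8
  hits=28, k=9

Final answer: 28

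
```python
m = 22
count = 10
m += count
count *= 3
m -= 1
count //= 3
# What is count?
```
Trace:
  m=22
  m=22, count=10
  m=32, count=10
  m=32, count=30
  m=31, count=30
  m=31, count=10

Final answer: 10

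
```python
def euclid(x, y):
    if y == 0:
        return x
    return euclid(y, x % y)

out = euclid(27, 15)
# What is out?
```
Call trace:
euclid(x=27, y=15)
  euclid(x=15, y=12)
    euclid(x=12, y=3)
      euclid(x=3, y=0)
      -> return 3
    -> return 3
  -> return 3
-> return 3

Final answer: 3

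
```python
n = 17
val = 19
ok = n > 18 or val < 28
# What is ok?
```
Trace:
  n=17
  n=17, val=19
  n=17, val=19, ok=True

Final answer: True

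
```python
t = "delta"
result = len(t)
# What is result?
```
Trace:
  t='delta'
  t='delta', result=5

Final answer: 5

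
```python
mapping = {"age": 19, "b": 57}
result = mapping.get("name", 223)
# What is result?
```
Trace:
  mapping={'age': 19, 'b': 57}
  mapping={'age': 19, 'b': 57}, result=223

Final answer: 223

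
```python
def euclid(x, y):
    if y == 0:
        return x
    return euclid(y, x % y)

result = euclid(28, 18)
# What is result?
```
Call trace:
euclid(x=28, y=18)
  euclid(x=18, y=10)
    euclid(x=10, y=8)
      euclid(x=8, y=2)
        euclid(x=2, y=0)
        -> return 2
      -> return 2
    -> return 2
  -> return 2
-> return 2

Final answer: 2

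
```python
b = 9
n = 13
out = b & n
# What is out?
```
Trace:
  b=9
  b=9, n=13
  b=9, n=13, out=9

Final answer: 9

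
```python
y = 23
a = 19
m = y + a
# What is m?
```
Trace:
  y=23
  y=23, a=19
  y=23, a=19, m=42

Final answer: 42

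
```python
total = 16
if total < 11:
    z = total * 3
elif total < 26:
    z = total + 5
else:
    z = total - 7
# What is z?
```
Trace:
  total=16
  total=16, z=21

Final answer: 21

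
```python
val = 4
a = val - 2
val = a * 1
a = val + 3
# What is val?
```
Trace:
  val=4
  val=4, a=2
  val=2, a=2
  val=2, a=5

Final answer: 2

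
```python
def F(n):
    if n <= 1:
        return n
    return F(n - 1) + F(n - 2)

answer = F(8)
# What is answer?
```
Call trace (a repeated sub-call is expanded the first time; later identical calls just restate its return value):
F(n=8)
  F(n=7)
    F(n=6)
      F(n=5)
        F(n=4)
          F(n=3)
            F(n=2)
              F(n=1)
              -> return 1
              F(n=0)
              -> return 0
            -> return 1
            F(n=1)
            -> return 1
          -> return 2
          F(n=2) -> return 1  (same call as traced above)
        -> return 3
        F(n=3) -> return 2  (same call as traced above)
      -> return 5
      F(n=4) -> return 3  (same call as traced above)
    -> return 8
    F(n=5) -> return 5  (same call as traced above)
  -> return 13
  F(n=6) -> return 8  (same call as traced above)
-> return 21

Final answer: 21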